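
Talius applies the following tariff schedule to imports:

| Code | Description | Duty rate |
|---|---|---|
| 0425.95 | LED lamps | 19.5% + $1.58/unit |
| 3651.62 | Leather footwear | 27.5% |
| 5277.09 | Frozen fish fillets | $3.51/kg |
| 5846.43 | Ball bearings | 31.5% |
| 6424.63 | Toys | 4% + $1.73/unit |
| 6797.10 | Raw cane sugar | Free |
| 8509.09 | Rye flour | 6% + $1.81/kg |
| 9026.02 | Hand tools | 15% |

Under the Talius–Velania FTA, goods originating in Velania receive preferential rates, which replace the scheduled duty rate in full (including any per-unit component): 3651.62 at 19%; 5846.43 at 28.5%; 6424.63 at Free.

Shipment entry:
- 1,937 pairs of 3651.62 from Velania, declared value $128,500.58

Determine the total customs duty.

Line 1 (3651.62, Velania, 1,937 pairs, $128,500.58):
Base rate for 3651.62 is 27.5%.
Origin Velania qualifies under the Talius–Velania agreement and 3651.62 is covered: preferential rate 19% applies instead.
Duty = $128,500.58 × 19% = $24,415.11.

$24,415.11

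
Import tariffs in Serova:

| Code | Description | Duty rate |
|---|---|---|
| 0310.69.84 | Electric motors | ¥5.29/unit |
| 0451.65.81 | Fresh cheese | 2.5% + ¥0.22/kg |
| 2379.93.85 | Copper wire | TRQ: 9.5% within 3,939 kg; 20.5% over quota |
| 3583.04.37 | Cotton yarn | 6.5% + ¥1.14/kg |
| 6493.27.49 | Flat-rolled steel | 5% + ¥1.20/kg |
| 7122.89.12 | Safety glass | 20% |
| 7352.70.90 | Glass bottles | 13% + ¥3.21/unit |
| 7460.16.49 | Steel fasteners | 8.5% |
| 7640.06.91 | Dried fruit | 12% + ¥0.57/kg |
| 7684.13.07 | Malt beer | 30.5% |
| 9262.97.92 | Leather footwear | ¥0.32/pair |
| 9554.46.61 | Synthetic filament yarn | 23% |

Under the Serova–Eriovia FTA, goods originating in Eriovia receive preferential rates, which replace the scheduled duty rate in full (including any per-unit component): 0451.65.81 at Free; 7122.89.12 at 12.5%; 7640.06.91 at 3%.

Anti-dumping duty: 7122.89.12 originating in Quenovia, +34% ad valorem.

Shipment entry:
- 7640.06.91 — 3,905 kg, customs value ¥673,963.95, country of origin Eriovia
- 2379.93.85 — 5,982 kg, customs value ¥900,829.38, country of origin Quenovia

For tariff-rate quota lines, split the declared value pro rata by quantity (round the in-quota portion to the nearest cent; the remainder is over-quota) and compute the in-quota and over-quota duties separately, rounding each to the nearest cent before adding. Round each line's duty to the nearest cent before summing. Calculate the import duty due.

¥139,639.80

Line 1 (7640.06.91, Eriovia, 3,905 kg, ¥673,963.95):
Base rate for 7640.06.91 is 12% + ¥0.57/kg.
Origin Eriovia qualifies under the Serova–Eriovia agreement and 7640.06.91 is covered: preferential rate 3% applies instead.
Duty = ¥673,963.95 × 3% = ¥20,218.92.
Line 2 (2379.93.85, Quenovia, 5,982 kg, ¥900,829.38):
Code 2379.93.85 is under a tariff-rate quota (threshold 3,939 kg). In-quota: 3,939 kg at 9.5%; over-quota: 2,043 kg at 20.5%.
Pro-rata value split: in-quota = ¥900,829.38 × 3,939/5,982 = ¥593,174.01; over-quota = ¥900,829.38 − ¥593,174.01 = ¥307,655.37.
In-quota duty = ¥593,174.01 × 9.5% = ¥56,351.53. Over-quota duty = ¥307,655.37 × 20.5% = ¥63,069.35.
Line duty = ¥56,351.53 + ¥63,069.35 = ¥119,420.88.
Total = ¥20,218.92 + ¥119,420.88 = ¥139,639.80.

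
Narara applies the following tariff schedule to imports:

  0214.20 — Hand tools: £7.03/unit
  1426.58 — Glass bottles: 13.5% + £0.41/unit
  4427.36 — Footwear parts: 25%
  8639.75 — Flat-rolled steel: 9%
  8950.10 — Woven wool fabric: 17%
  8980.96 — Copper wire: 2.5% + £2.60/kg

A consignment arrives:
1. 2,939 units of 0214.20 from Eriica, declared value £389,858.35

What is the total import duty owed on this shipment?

Line 1 (0214.20, Eriica, 2,939 units, £389,858.35):
Base rate for 0214.20 is £7.03/unit.
Duty = 2,939 × £7.03 = £20,661.17.

£20,661.17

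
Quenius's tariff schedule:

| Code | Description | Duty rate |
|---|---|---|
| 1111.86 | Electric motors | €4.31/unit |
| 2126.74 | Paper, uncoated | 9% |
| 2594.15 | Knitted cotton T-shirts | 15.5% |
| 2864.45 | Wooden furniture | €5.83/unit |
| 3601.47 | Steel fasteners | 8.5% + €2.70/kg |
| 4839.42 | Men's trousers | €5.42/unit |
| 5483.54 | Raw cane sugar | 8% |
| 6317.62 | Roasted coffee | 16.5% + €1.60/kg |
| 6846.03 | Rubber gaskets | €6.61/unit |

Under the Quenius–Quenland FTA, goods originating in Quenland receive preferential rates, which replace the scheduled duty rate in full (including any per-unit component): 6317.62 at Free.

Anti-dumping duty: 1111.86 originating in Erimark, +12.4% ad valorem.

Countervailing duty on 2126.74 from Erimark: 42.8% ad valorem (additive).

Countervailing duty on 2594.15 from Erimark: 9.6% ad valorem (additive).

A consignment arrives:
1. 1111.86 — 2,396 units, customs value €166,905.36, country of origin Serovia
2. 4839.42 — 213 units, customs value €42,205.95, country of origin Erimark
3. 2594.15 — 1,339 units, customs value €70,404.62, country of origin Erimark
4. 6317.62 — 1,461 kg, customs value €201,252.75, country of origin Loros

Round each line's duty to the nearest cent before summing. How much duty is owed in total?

Line 1 (1111.86, Serovia, 2,396 units, €166,905.36):
Base rate for 1111.86 is €4.31/unit.
The additional-duty order on 1111.86 targets Erimark, not Serovia; it does not apply.
Duty = 2,396 × €4.31 = €10,326.76.
Line 2 (4839.42, Erimark, 213 units, €42,205.95):
Base rate for 4839.42 is €5.42/unit.
Duty = 213 × €5.42 = €1,154.46.
Line 3 (2594.15, Erimark, 1,339 units, €70,404.62):
Base rate for 2594.15 is 15.5%.
Additional duty on 2594.15 from Erimark: +9.6%. Applied ad valorem rate: 15.5% + 9.6% = 25.1%.
Duty = €70,404.62 × 25.1% = €17,671.56.
Line 4 (6317.62, Loros, 1,461 kg, €201,252.75):
Base rate for 6317.62 is 16.5% + €1.60/kg.
6317.62 has an FTA preferential rate, but origin Loros is not Quenland; base rate stands.
Duty = €201,252.75 × 16.5% + 1,461 × €1.60 = €35,544.30.
Total = €10,326.76 + €1,154.46 + €17,671.56 + €35,544.30 = €64,697.08.

€64,697.08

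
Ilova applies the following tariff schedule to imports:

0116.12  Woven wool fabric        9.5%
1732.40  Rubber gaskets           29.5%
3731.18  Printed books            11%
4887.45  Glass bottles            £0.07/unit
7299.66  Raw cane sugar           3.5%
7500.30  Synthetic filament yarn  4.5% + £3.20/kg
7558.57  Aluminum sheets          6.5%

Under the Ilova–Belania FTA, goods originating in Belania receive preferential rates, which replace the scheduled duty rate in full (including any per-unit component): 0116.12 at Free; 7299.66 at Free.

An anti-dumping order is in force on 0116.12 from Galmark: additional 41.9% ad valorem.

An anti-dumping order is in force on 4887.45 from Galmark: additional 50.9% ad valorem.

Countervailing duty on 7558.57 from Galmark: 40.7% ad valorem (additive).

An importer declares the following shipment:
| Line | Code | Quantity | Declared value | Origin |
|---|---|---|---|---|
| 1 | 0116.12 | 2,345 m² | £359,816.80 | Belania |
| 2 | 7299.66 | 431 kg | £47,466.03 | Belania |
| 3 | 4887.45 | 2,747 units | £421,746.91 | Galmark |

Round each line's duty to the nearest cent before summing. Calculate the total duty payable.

Line 1 (0116.12, Belania, 2,345 m², £359,816.80):
Base rate for 0116.12 is 9.5%.
Origin Belania qualifies under the Ilova–Belania agreement and 0116.12 is covered: preferential rate Free applies instead.
The additional-duty order on 0116.12 targets Galmark, not Belania; it does not apply.
Duty = £359,816.80 × 0% = £0.00.
Line 2 (7299.66, Belania, 431 kg, £47,466.03):
Base rate for 7299.66 is 3.5%.
Origin Belania qualifies under the Ilova–Belania agreement and 7299.66 is covered: preferential rate Free applies instead.
Duty = £47,466.03 × 0% = £0.00.
Line 3 (4887.45, Galmark, 2,747 units, £421,746.91):
Base rate for 4887.45 is £0.07/unit.
Additional duty on 4887.45 from Galmark: +50.9% ad valorem. Applied ad valorem rate = 50.9%.
Duty = £421,746.91 × 50.9% + 2,747 × £0.07 = £214,861.47.
Total = £0.00 + £0.00 + £214,861.47 = £214,861.47.

£214,861.47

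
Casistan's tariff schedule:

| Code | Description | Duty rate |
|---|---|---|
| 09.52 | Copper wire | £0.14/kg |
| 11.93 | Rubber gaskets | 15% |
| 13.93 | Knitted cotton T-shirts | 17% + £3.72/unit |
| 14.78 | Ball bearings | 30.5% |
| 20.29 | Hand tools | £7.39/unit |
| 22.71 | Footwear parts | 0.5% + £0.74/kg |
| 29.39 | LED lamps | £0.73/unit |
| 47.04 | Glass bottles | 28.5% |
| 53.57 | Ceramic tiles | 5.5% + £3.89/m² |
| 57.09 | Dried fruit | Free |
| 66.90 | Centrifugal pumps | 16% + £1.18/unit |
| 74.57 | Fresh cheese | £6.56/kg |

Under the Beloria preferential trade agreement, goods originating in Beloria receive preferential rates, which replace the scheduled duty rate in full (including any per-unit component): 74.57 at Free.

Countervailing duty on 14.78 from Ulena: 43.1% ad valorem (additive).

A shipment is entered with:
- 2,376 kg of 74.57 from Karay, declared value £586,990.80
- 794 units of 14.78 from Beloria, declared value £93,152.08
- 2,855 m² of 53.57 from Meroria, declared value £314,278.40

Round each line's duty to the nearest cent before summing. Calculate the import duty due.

Line 1 (74.57, Karay, 2,376 kg, £586,990.80):
Base rate for 74.57 is £6.56/kg.
74.57 has an FTA preferential rate, but origin Karay is not Beloria; base rate stands.
Duty = 2,376 × £6.56 = £15,586.56.
Line 2 (14.78, Beloria, 794 units, £93,152.08):
Base rate for 14.78 is 30.5%.
Origin Beloria is the FTA partner but 14.78 is not on the preference list; base rate stands.
The additional-duty order on 14.78 targets Ulena, not Beloria; it does not apply.
Duty = £93,152.08 × 30.5% = £28,411.38.
Line 3 (53.57, Meroria, 2,855 m², £314,278.40):
Base rate for 53.57 is 5.5% + £3.89/m².
Duty = £314,278.40 × 5.5% + 2,855 × £3.89 = £28,391.26.
Total = £15,586.56 + £28,411.38 + £28,391.26 = £72,389.20.

£72,389.20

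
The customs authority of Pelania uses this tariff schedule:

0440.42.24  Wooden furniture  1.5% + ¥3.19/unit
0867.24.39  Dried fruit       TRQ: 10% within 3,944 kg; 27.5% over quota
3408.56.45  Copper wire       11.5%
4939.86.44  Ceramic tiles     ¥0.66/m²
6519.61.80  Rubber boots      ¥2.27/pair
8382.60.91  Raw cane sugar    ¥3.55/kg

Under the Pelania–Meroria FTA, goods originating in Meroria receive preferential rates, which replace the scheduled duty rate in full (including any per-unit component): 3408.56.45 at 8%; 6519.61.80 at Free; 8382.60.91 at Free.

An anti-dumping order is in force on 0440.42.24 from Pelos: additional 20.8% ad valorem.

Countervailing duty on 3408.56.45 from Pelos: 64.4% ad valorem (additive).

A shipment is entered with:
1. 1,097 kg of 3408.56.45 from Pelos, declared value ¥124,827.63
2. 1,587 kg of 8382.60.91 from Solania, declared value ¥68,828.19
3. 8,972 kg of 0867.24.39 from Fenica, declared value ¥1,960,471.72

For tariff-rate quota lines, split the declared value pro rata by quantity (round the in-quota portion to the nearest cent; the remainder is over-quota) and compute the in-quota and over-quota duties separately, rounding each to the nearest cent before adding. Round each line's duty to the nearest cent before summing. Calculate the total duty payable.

Line 1 (3408.56.45, Pelos, 1,097 kg, ¥124,827.63):
Base rate for 3408.56.45 is 11.5%.
3408.56.45 has an FTA preferential rate, but origin Pelos is not Meroria; base rate stands.
Additional duty on 3408.56.45 from Pelos: +64.4%. Applied ad valorem rate: 11.5% + 64.4% = 75.9%.
Duty = ¥124,827.63 × 75.9% = ¥94,744.17.
Line 2 (8382.60.91, Solania, 1,587 kg, ¥68,828.19):
Base rate for 8382.60.91 is ¥3.55/kg.
8382.60.91 has an FTA preferential rate, but origin Solania is not Meroria; base rate stands.
Duty = 1,587 × ¥3.55 = ¥5,633.85.
Line 3 (0867.24.39, Fenica, 8,972 kg, ¥1,960,471.72):
Code 0867.24.39 is under a tariff-rate quota (threshold 3,944 kg). In-quota: 3,944 kg at 10%; over-quota: 5,028 kg at 27.5%.
Pro-rata value split: in-quota = ¥1,960,471.72 × 3,944/8,972 = ¥861,803.44; over-quota = ¥1,960,471.72 − ¥861,803.44 = ¥1,098,668.28.
In-quota duty = ¥861,803.44 × 10% = ¥86,180.34. Over-quota duty = ¥1,098,668.28 × 27.5% = ¥302,133.78.
Line duty = ¥86,180.34 + ¥302,133.78 = ¥388,314.12.
Total = ¥94,744.17 + ¥5,633.85 + ¥388,314.12 = ¥488,692.14.

¥488,692.14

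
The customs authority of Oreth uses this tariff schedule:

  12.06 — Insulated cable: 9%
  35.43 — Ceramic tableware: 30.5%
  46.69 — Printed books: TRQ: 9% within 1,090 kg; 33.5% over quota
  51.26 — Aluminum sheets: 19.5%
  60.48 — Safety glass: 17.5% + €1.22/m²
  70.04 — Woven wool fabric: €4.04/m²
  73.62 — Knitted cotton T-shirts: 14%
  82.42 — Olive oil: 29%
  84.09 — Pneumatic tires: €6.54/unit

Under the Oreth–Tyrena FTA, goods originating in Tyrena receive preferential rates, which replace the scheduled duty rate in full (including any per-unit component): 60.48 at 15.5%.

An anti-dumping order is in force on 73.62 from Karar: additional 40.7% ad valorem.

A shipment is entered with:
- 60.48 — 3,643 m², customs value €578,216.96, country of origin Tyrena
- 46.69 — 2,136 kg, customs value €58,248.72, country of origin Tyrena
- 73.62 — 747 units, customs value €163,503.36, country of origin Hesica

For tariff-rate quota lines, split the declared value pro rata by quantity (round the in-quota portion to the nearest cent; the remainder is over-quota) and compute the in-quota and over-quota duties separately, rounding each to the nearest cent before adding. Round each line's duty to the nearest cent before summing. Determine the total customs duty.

Line 1 (60.48, Tyrena, 3,643 m², €578,216.96):
Base rate for 60.48 is 17.5% + €1.22/m².
Origin Tyrena qualifies under the Oreth–Tyrena agreement and 60.48 is covered: preferential rate 15.5% applies instead.
Duty = €578,216.96 × 15.5% = €89,623.63.
Line 2 (46.69, Tyrena, 2,136 kg, €58,248.72):
Code 46.69 is under a tariff-rate quota (threshold 1,090 kg). In-quota: 1,090 kg at 9%; over-quota: 1,046 kg at 33.5%.
Pro-rata value split: in-quota = €58,248.72 × 1,090/2,136 = €29,724.30; over-quota = €58,248.72 − €29,724.30 = €28,524.42.
In-quota duty = €29,724.30 × 9% = €2,675.19. Over-quota duty = €28,524.42 × 33.5% = €9,555.68.
Line duty = €2,675.19 + €9,555.68 = €12,230.87.
Line 3 (73.62, Hesica, 747 units, €163,503.36):
Base rate for 73.62 is 14%.
The additional-duty order on 73.62 targets Karar, not Hesica; it does not apply.
Duty = €163,503.36 × 14% = €22,890.47.
Total = €89,623.63 + €12,230.87 + €22,890.47 = €124,744.97.

€124,744.97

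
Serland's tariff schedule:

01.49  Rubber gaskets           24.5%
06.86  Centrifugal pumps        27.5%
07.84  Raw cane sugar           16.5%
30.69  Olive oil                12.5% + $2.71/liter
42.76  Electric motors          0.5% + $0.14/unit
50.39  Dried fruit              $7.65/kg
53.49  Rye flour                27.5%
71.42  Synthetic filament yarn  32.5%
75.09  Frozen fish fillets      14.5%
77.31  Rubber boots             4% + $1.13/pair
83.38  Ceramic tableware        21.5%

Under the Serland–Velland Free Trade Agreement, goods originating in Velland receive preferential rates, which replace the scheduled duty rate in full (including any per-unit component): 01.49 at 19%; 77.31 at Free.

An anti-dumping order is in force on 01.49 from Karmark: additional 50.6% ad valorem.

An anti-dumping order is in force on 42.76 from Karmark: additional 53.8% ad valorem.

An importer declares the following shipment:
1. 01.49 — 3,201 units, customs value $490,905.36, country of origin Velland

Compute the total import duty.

Line 1 (01.49, Velland, 3,201 units, $490,905.36):
Base rate for 01.49 is 24.5%.
Origin Velland qualifies under the Serland–Velland agreement and 01.49 is covered: preferential rate 19% applies instead.
The additional-duty order on 01.49 targets Karmark, not Velland; it does not apply.
Duty = $490,905.36 × 19% = $93,272.02.

$93,272.02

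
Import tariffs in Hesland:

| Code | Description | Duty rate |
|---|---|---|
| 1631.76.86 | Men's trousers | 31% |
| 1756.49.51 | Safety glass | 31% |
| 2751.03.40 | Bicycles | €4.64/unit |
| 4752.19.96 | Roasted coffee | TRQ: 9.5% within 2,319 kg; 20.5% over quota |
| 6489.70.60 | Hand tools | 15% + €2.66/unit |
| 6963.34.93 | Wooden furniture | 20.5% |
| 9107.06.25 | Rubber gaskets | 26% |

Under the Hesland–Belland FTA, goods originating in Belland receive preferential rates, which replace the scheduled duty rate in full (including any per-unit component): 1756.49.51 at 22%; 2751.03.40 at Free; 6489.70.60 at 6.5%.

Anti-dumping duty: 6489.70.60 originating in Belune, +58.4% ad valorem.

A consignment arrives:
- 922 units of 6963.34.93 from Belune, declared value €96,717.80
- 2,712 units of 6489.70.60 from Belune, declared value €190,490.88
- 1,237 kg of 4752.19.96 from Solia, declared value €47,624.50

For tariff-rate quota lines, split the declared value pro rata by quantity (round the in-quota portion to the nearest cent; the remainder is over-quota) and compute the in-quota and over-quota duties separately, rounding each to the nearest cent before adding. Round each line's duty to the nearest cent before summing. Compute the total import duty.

Line 1 (6963.34.93, Belune, 922 units, €96,717.80):
Base rate for 6963.34.93 is 20.5%.
Duty = €96,717.80 × 20.5% = €19,827.15.
Line 2 (6489.70.60, Belune, 2,712 units, €190,490.88):
Base rate for 6489.70.60 is 15% + €2.66/unit.
6489.70.60 has an FTA preferential rate, but origin Belune is not Belland; base rate stands.
Additional duty on 6489.70.60 from Belune: +58.4%. Applied ad valorem rate: 15% + 58.4% = 73.4%.
Duty = €190,490.88 × 73.4% + 2,712 × €2.66 = €147,034.23.
Line 3 (4752.19.96, Solia, 1,237 kg, €47,624.50):
Code 4752.19.96 is under a tariff-rate quota (threshold 2,319 kg). Quantity 1,237 kg is within the quota, so the in-quota rate 9.5% applies to the full value.
Duty = €47,624.50 × 9.5% = €4,524.33.
Total = €19,827.15 + €147,034.23 + €4,524.33 = €171,385.71.

€171,385.71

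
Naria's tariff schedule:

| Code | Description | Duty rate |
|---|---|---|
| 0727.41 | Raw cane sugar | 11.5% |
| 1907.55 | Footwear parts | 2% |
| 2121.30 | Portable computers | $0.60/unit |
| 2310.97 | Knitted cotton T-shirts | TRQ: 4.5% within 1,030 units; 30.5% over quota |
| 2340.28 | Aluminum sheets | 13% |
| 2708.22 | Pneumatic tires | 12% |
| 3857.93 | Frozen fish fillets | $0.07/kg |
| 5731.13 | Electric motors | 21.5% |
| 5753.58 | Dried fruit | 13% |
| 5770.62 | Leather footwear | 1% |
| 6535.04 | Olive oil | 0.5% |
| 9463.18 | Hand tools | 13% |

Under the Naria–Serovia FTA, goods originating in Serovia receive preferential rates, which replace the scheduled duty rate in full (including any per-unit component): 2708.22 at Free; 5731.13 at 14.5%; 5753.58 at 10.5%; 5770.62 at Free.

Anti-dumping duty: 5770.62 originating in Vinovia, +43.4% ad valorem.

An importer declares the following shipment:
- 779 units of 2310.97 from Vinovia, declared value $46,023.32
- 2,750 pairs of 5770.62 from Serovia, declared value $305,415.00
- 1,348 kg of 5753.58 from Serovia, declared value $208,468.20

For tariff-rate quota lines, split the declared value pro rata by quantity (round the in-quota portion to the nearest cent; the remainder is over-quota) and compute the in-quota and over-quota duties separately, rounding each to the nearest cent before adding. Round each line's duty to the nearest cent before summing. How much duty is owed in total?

Line 1 (2310.97, Vinovia, 779 units, $46,023.32):
Code 2310.97 is under a tariff-rate quota (threshold 1,030 units). Quantity 779 units is within the quota, so the in-quota rate 4.5% applies to the full value.
Duty = $46,023.32 × 4.5% = $2,071.05.
Line 2 (5770.62, Serovia, 2,750 pairs, $305,415.00):
Base rate for 5770.62 is 1%.
Origin Serovia qualifies under the Naria–Serovia agreement and 5770.62 is covered: preferential rate Free applies instead.
The additional-duty order on 5770.62 targets Vinovia, not Serovia; it does not apply.
Duty = $305,415.00 × 0% = $0.00.
Line 3 (5753.58, Serovia, 1,348 kg, $208,468.20):
Base rate for 5753.58 is 13%.
Origin Serovia qualifies under the Naria–Serovia agreement and 5753.58 is covered: preferential rate 10.5% applies instead.
Duty = $208,468.20 × 10.5% = $21,889.16.
Total = $2,071.05 + $0.00 + $21,889.16 = $23,960.21.

$23,960.21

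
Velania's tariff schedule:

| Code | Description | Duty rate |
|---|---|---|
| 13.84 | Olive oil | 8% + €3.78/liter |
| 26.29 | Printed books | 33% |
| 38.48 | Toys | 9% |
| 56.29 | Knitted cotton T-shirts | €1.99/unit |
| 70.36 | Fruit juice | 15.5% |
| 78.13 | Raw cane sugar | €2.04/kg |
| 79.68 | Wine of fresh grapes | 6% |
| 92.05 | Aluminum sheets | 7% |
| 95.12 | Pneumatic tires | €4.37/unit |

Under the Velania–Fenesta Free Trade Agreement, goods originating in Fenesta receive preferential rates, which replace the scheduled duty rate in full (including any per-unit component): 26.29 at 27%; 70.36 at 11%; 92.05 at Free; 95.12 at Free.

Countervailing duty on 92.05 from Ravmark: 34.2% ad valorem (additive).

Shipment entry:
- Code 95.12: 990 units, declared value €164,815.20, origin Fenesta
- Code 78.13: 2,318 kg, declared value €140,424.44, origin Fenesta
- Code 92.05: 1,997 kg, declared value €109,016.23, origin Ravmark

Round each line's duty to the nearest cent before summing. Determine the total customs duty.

Line 1 (95.12, Fenesta, 990 units, €164,815.20):
Base rate for 95.12 is €4.37/unit.
Origin Fenesta qualifies under the Velania–Fenesta agreement and 95.12 is covered: preferential rate Free applies instead.
Duty = €164,815.20 × 0% = €0.00.
Line 2 (78.13, Fenesta, 2,318 kg, €140,424.44):
Base rate for 78.13 is €2.04/kg.
Origin Fenesta is the FTA partner but 78.13 is not on the preference list; base rate stands.
Duty = 2,318 × €2.04 = €4,728.72.
Line 3 (92.05, Ravmark, 1,997 kg, €109,016.23):
Base rate for 92.05 is 7%.
92.05 has an FTA preferential rate, but origin Ravmark is not Fenesta; base rate stands.
Additional duty on 92.05 from Ravmark: +34.2%. Applied ad valorem rate: 7% + 34.2% = 41.2%.
Duty = €109,016.23 × 41.2% = €44,914.69.
Total = €0.00 + €4,728.72 + €44,914.69 = €49,643.41.

€49,643.41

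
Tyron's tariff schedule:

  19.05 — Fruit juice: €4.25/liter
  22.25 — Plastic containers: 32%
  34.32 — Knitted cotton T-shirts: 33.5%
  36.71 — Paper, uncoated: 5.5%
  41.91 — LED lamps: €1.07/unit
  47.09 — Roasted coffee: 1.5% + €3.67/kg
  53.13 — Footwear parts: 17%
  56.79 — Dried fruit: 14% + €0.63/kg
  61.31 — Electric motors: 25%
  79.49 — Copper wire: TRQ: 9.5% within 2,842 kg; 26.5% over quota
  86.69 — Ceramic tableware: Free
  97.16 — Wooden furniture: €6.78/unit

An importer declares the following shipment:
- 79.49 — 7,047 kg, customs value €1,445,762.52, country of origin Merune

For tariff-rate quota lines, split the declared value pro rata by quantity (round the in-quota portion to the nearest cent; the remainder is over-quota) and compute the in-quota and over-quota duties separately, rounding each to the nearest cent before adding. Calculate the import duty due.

Line 1 (79.49, Merune, 7,047 kg, €1,445,762.52):
Code 79.49 is under a tariff-rate quota (threshold 2,842 kg). In-quota: 2,842 kg at 9.5%; over-quota: 4,205 kg at 26.5%.
Pro-rata value split: in-quota = €1,445,762.52 × 2,842/7,047 = €583,064.72; over-quota = €1,445,762.52 − €583,064.72 = €862,697.80.
In-quota duty = €583,064.72 × 9.5% = €55,391.15. Over-quota duty = €862,697.80 × 26.5% = €228,614.92.
Line duty = €55,391.15 + €228,614.92 = €284,006.07.

€284,006.07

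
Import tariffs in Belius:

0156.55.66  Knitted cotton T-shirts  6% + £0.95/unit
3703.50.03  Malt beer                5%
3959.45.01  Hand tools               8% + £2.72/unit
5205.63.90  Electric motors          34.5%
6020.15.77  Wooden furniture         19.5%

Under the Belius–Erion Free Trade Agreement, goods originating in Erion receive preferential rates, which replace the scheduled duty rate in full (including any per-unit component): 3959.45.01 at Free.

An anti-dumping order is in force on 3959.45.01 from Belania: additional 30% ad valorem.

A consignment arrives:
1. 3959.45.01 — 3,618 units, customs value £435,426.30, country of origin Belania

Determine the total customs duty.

£175,302.95

Line 1 (3959.45.01, Belania, 3,618 units, £435,426.30):
Base rate for 3959.45.01 is 8% + £2.72/unit.
3959.45.01 has an FTA preferential rate, but origin Belania is not Erion; base rate stands.
Additional duty on 3959.45.01 from Belania: +30%. Applied ad valorem rate: 8% + 30% = 38%.
Duty = £435,426.30 × 38% + 3,618 × £2.72 = £175,302.95.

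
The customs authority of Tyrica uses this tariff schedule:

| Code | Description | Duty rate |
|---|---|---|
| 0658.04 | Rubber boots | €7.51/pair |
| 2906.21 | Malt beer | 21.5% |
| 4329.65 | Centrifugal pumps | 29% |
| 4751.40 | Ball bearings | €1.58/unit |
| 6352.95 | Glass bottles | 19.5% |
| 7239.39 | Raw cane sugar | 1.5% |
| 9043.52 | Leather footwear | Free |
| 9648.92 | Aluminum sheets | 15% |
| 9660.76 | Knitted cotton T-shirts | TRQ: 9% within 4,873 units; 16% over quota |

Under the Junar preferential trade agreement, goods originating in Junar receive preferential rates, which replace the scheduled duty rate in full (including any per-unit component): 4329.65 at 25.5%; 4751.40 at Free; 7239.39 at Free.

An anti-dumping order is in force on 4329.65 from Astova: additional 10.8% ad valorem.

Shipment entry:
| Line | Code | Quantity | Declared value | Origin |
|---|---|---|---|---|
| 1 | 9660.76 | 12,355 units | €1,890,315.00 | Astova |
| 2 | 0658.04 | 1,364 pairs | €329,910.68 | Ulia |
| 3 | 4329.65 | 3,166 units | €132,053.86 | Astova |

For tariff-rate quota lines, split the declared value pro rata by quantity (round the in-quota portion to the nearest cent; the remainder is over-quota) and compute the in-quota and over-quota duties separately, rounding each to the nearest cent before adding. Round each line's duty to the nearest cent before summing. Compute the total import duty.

€313,061.65

Line 1 (9660.76, Astova, 12,355 units, €1,890,315.00):
Code 9660.76 is under a tariff-rate quota (threshold 4,873 units). In-quota: 4,873 units at 9%; over-quota: 7,482 units at 16%.
Pro-rata value split: in-quota = €1,890,315.00 × 4,873/12,355 = €745,569.00; over-quota = €1,890,315.00 − €745,569.00 = €1,144,746.00.
In-quota duty = €745,569.00 × 9% = €67,101.21. Over-quota duty = €1,144,746.00 × 16% = €183,159.36.
Line duty = €67,101.21 + €183,159.36 = €250,260.57.
Line 2 (0658.04, Ulia, 1,364 pairs, €329,910.68):
Base rate for 0658.04 is €7.51/pair.
Duty = 1,364 × €7.51 = €10,243.64.
Line 3 (4329.65, Astova, 3,166 units, €132,053.86):
Base rate for 4329.65 is 29%.
4329.65 has an FTA preferential rate, but origin Astova is not Junar; base rate stands.
Additional duty on 4329.65 from Astova: +10.8%. Applied ad valorem rate: 29% + 10.8% = 39.8%.
Duty = €132,053.86 × 39.8% = €52,557.44.
Total = €250,260.57 + €10,243.64 + €52,557.44 = €313,061.65.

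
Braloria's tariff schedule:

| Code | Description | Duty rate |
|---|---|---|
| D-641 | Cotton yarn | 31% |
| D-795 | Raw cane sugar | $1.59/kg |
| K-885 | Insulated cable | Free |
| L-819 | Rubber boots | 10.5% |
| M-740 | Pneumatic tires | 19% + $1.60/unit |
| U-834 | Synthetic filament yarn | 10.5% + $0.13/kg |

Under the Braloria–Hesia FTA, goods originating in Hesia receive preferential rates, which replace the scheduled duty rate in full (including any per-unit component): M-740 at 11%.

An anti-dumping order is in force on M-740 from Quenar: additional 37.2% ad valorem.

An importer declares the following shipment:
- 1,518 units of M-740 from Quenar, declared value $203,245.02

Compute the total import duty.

Line 1 (M-740, Quenar, 1,518 units, $203,245.02):
Base rate for M-740 is 19% + $1.60/unit.
M-740 has an FTA preferential rate, but origin Quenar is not Hesia; base rate stands.
Additional duty on M-740 from Quenar: +37.2%. Applied ad valorem rate: 19% + 37.2% = 56.2%.
Duty = $203,245.02 × 56.2% + 1,518 × $1.60 = $116,652.50.

$116,652.50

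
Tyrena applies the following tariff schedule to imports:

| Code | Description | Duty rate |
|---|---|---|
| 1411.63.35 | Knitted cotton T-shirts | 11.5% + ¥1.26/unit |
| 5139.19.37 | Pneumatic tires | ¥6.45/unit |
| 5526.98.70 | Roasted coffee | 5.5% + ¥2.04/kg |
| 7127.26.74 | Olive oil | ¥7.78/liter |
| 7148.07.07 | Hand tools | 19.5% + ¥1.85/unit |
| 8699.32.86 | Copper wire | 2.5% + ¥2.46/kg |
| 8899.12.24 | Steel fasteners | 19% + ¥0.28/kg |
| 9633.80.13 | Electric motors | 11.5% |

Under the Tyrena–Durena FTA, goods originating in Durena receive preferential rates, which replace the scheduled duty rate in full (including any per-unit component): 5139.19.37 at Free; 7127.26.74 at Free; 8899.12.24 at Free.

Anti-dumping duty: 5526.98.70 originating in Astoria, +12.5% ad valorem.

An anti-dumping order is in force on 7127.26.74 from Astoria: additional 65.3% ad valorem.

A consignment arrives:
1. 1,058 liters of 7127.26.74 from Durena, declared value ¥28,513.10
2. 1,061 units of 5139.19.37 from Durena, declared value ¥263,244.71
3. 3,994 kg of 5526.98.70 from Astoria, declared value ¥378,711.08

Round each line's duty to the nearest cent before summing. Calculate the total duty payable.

Line 1 (7127.26.74, Durena, 1,058 liters, ¥28,513.10):
Base rate for 7127.26.74 is ¥7.78/liter.
Origin Durena qualifies under the Tyrena–Durena agreement and 7127.26.74 is covered: preferential rate Free applies instead.
The additional-duty order on 7127.26.74 targets Astoria, not Durena; it does not apply.
Duty = ¥28,513.10 × 0% = ¥0.00.
Line 2 (5139.19.37, Durena, 1,061 units, ¥263,244.71):
Base rate for 5139.19.37 is ¥6.45/unit.
Origin Durena qualifies under the Tyrena–Durena agreement and 5139.19.37 is covered: preferential rate Free applies instead.
Duty = ¥263,244.71 × 0% = ¥0.00.
Line 3 (5526.98.70, Astoria, 3,994 kg, ¥378,711.08):
Base rate for 5526.98.70 is 5.5% + ¥2.04/kg.
Additional duty on 5526.98.70 from Astoria: +12.5%. Applied ad valorem rate: 5.5% + 12.5% = 18%.
Duty = ¥378,711.08 × 18% + 3,994 × ¥2.04 = ¥76,315.75.
Total = ¥0.00 + ¥0.00 + ¥76,315.75 = ¥76,315.75.

¥76,315.75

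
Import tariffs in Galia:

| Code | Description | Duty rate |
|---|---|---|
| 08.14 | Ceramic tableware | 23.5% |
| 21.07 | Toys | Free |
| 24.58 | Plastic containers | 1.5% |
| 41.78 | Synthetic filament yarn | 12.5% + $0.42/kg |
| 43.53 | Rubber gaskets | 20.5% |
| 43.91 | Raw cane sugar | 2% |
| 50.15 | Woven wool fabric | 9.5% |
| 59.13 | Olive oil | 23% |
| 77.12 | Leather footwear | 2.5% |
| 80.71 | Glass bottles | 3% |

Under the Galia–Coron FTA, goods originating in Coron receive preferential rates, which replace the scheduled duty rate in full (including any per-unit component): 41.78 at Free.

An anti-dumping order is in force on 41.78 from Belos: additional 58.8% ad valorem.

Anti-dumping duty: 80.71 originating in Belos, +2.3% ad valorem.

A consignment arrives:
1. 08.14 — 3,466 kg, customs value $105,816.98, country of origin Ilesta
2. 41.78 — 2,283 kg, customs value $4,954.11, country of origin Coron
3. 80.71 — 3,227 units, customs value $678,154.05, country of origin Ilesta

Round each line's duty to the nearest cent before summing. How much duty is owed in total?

$45,211.61

Line 1 (08.14, Ilesta, 3,466 kg, $105,816.98):
Base rate for 08.14 is 23.5%.
Duty = $105,816.98 × 23.5% = $24,866.99.
Line 2 (41.78, Coron, 2,283 kg, $4,954.11):
Base rate for 41.78 is 12.5% + $0.42/kg.
Origin Coron qualifies under the Galia–Coron agreement and 41.78 is covered: preferential rate Free applies instead.
The additional-duty order on 41.78 targets Belos, not Coron; it does not apply.
Duty = $4,954.11 × 0% = $0.00.
Line 3 (80.71, Ilesta, 3,227 units, $678,154.05):
Base rate for 80.71 is 3%.
The additional-duty order on 80.71 targets Belos, not Ilesta; it does not apply.
Duty = $678,154.05 × 3% = $20,344.62.
Total = $24,866.99 + $0.00 + $20,344.62 = $45,211.61.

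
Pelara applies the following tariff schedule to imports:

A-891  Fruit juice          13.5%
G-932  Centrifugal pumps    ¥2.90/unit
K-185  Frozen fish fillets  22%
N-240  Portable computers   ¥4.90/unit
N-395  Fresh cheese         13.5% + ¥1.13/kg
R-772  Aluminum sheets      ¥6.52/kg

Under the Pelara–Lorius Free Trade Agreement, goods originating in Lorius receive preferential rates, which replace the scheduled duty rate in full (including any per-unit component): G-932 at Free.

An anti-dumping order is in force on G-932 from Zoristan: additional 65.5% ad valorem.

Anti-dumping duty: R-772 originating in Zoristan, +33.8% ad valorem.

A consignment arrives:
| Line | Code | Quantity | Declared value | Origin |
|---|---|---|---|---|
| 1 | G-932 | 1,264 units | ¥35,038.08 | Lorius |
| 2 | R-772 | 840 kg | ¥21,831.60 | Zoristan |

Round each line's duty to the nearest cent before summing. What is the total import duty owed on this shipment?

¥12,855.88

Line 1 (G-932, Lorius, 1,264 units, ¥35,038.08):
Base rate for G-932 is ¥2.90/unit.
Origin Lorius qualifies under the Pelara–Lorius agreement and G-932 is covered: preferential rate Free applies instead.
The additional-duty order on G-932 targets Zoristan, not Lorius; it does not apply.
Duty = ¥35,038.08 × 0% = ¥0.00.
Line 2 (R-772, Zoristan, 840 kg, ¥21,831.60):
Base rate for R-772 is ¥6.52/kg.
Additional duty on R-772 from Zoristan: +33.8% ad valorem. Applied ad valorem rate = 33.8%.
Duty = ¥21,831.60 × 33.8% + 840 × ¥6.52 = ¥12,855.88.
Total = ¥0.00 + ¥12,855.88 = ¥12,855.88.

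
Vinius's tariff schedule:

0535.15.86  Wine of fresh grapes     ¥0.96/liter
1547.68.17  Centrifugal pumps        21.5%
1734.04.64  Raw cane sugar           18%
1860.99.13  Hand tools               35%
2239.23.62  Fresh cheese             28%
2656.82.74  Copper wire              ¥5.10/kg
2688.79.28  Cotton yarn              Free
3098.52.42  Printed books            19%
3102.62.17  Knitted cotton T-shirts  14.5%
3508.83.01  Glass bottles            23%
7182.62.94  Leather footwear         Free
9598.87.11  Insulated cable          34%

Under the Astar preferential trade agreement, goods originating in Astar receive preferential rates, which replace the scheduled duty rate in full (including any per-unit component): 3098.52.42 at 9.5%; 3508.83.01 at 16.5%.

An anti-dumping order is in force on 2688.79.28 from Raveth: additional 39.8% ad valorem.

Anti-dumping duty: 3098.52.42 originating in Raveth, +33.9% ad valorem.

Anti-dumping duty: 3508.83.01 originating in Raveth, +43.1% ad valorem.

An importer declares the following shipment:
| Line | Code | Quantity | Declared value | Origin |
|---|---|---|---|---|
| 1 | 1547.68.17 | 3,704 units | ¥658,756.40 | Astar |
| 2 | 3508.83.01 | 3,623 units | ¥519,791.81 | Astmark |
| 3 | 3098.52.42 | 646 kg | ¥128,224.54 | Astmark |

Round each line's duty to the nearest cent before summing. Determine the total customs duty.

Line 1 (1547.68.17, Astar, 3,704 units, ¥658,756.40):
Base rate for 1547.68.17 is 21.5%.
Origin Astar is the FTA partner but 1547.68.17 is not on the preference list; base rate stands.
Duty = ¥658,756.40 × 21.5% = ¥141,632.63.
Line 2 (3508.83.01, Astmark, 3,623 units, ¥519,791.81):
Base rate for 3508.83.01 is 23%.
3508.83.01 has an FTA preferential rate, but origin Astmark is not Astar; base rate stands.
The additional-duty order on 3508.83.01 targets Raveth, not Astmark; it does not apply.
Duty = ¥519,791.81 × 23% = ¥119,552.12.
Line 3 (3098.52.42, Astmark, 646 kg, ¥128,224.54):
Base rate for 3098.52.42 is 19%.
3098.52.42 has an FTA preferential rate, but origin Astmark is not Astar; base rate stands.
The additional-duty order on 3098.52.42 targets Raveth, not Astmark; it does not apply.
Duty = ¥128,224.54 × 19% = ¥24,362.66.
Total = ¥141,632.63 + ¥119,552.12 + ¥24,362.66 = ¥285,547.41.

¥285,547.41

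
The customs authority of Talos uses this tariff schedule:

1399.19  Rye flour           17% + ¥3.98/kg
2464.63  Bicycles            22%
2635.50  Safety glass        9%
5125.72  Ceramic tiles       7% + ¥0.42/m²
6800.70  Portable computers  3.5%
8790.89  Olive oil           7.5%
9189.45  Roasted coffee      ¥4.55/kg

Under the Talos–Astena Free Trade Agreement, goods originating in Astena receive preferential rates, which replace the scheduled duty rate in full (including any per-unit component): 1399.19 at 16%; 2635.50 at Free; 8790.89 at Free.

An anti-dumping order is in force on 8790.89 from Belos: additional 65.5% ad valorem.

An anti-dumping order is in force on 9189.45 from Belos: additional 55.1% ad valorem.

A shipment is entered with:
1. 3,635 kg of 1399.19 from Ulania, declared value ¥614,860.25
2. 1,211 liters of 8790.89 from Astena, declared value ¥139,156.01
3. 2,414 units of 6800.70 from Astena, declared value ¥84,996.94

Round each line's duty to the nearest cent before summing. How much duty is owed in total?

Line 1 (1399.19, Ulania, 3,635 kg, ¥614,860.25):
Base rate for 1399.19 is 17% + ¥3.98/kg.
1399.19 has an FTA preferential rate, but origin Ulania is not Astena; base rate stands.
Duty = ¥614,860.25 × 17% + 3,635 × ¥3.98 = ¥118,993.54.
Line 2 (8790.89, Astena, 1,211 liters, ¥139,156.01):
Base rate for 8790.89 is 7.5%.
Origin Astena qualifies under the Talos–Astena agreement and 8790.89 is covered: preferential rate Free applies instead.
The additional-duty order on 8790.89 targets Belos, not Astena; it does not apply.
Duty = ¥139,156.01 × 0% = ¥0.00.
Line 3 (6800.70, Astena, 2,414 units, ¥84,996.94):
Base rate for 6800.70 is 3.5%.
Origin Astena is the FTA partner but 6800.70 is not on the preference list; base rate stands.
Duty = ¥84,996.94 × 3.5% = ¥2,974.89.
Total = ¥118,993.54 + ¥0.00 + ¥2,974.89 = ¥121,968.43.

¥121,968.43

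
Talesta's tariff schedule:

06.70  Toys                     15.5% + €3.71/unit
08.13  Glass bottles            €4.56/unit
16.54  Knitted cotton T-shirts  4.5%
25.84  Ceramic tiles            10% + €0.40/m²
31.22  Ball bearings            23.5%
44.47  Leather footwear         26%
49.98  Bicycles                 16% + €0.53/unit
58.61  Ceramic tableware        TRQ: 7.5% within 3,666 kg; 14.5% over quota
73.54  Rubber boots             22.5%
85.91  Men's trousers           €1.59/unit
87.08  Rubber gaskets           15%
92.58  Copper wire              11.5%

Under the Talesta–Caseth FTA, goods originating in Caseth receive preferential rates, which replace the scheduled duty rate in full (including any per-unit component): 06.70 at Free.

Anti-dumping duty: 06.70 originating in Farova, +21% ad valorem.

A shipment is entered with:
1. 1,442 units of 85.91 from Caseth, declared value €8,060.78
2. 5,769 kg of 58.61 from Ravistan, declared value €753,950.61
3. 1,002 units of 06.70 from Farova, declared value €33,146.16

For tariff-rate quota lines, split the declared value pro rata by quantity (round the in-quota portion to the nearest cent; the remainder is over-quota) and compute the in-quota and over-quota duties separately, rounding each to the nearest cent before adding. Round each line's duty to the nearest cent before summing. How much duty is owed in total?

€93,893.73

Line 1 (85.91, Caseth, 1,442 units, €8,060.78):
Base rate for 85.91 is €1.59/unit.
Origin Caseth is the FTA partner but 85.91 is not on the preference list; base rate stands.
Duty = 1,442 × €1.59 = €2,292.78.
Line 2 (58.61, Ravistan, 5,769 kg, €753,950.61):
Code 58.61 is under a tariff-rate quota (threshold 3,666 kg). In-quota: 3,666 kg at 7.5%; over-quota: 2,103 kg at 14.5%.
Pro-rata value split: in-quota = €753,950.61 × 3,666/5,769 = €479,109.54; over-quota = €753,950.61 − €479,109.54 = €274,841.07.
In-quota duty = €479,109.54 × 7.5% = €35,933.22. Over-quota duty = €274,841.07 × 14.5% = €39,851.96.
Line duty = €35,933.22 + €39,851.96 = €75,785.18.
Line 3 (06.70, Farova, 1,002 units, €33,146.16):
Base rate for 06.70 is 15.5% + €3.71/unit.
06.70 has an FTA preferential rate, but origin Farova is not Caseth; base rate stands.
Additional duty on 06.70 from Farova: +21%. Applied ad valorem rate: 15.5% + 21% = 36.5%.
Duty = €33,146.16 × 36.5% + 1,002 × €3.71 = €15,815.77.
Total = €2,292.78 + €75,785.18 + €15,815.77 = €93,893.73.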